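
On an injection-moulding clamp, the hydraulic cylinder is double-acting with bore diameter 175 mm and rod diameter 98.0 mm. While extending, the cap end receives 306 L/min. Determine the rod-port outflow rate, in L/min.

Q_out ≈ 210 L/min

Cap-side area A_cap = π/4 × (175 mm)² = 24050 mm^2
Rod-side annular area A_ann = π/4 × (175² − 98.0²) = 16510 mm^2
Piston speed v = Q_in/A_cap; rod-end outflow Q_out = v × A_ann = Q_in × A_ann/A_cap.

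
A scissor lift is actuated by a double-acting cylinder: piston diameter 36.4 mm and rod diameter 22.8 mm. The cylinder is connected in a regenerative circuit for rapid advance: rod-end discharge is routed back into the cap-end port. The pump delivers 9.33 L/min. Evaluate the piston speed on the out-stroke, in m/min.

In regeneration the rod-end outflow joins the pump flow into the cap end, so the net volume the pump must supply per unit advance equals the rod cross-section area.
Rod cross-section A_rod = π/4 × (22.8 mm)² = 408.3 mm^2
v = Q_pump / A_rod

v ≈ 22.9 m/min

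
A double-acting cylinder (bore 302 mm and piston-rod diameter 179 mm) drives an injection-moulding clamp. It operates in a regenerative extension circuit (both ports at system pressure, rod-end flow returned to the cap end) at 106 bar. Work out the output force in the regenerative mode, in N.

With equal pressure on both faces, forces on the annular region cancel; the net push is pressure × rod cross-section.
Rod cross-section A_rod = π/4 × (179 mm)² = 25160 mm^2
F = P × A_rod

F ≈ 2.67e5 N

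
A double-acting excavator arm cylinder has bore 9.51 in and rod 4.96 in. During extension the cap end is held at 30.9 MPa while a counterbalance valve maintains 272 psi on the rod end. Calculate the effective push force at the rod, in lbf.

Cap-side area A_cap = π/4 × (9.51 in)² = 71.03 in^2
Rod-side annular area A_ann = π/4 × (9.51² − 4.96²) = 51.71 in^2
Net thrust = P_cap·A_cap − P_rod·A_ann = 3.183e5 lbf − 14060 lbf

F ≈ 3.04e5 lbf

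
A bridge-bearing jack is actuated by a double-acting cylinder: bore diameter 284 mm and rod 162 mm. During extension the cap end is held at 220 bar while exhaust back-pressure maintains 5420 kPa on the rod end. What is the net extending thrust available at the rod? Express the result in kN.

F ≈ 1160 kN

Cap-side area A_cap = π/4 × (284 mm)² = 63350 mm^2
Rod-side annular area A_ann = π/4 × (284² − 162²) = 42740 mm^2
Net thrust = P_cap·A_cap − P_rod·A_ann = 1394 kN − 231.6 kN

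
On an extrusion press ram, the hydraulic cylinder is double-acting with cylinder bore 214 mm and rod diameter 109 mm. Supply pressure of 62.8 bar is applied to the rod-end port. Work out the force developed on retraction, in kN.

F ≈ 167 kN

Rod-side annular area A_ann = π/4 × (214² − 109²) = 26640 mm^2
On retraction the pressure acts on the annular area (bore minus rod).
F = P × A_ann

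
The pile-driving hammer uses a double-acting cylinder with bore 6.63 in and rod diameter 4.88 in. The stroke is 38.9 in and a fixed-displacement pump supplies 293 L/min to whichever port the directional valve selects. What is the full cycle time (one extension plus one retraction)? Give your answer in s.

Cap-side area A_cap = π/4 × (6.63 in)² = 34.52 in^2
Rod-side annular area A_ann = π/4 × (6.63² − 4.88²) = 15.82 in^2
t_ext = A_cap·L/Q = 4.507 s
t_ret = A_ann·L/Q = 2.065 s
t_cycle = t_ext + t_ret

t ≈ 6.57 s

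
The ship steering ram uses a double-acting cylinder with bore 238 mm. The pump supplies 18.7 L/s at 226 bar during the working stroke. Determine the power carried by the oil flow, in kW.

W ≈ 423 kW

Hydraulic power = P × Q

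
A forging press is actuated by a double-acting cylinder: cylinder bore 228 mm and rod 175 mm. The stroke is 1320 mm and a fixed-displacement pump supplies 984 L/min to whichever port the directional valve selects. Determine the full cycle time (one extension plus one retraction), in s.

Cap-side area A_cap = π/4 × (228 mm)² = 40830 mm^2
Rod-side annular area A_ann = π/4 × (228² − 175²) = 16780 mm^2
t_ext = A_cap·L/Q = 3.286 s
t_ret = A_ann·L/Q = 1.350 s
t_cycle = t_ext + t_ret

t ≈ 4.64 s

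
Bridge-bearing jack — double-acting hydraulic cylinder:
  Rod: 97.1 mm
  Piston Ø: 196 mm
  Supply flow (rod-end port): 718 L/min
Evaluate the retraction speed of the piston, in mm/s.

Rod-side annular area A_ann = π/4 × (196² − 97.1²) = 22770 mm^2
Flow into the rod-end port fills the annular volume.
v = Q / A

v ≈ 526 mm/s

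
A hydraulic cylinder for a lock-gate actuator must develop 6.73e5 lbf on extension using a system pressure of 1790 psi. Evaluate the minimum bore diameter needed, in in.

D ≈ 21.9 in

Extension force acts on the full piston face: F = P × (π/4)D².
D = √(4F / (πP)) = √(4 × 6.73e5 lbf / (π × 1790 psi))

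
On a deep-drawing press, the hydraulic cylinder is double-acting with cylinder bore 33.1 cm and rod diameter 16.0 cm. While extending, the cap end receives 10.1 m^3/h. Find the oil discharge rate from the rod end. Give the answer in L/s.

Q_out ≈ 2.15 L/s

Cap-side area A_cap = π/4 × (33.1 cm)² = 860.5 cm^2
Rod-side annular area A_ann = π/4 × (33.1² − 16.0²) = 659.4 cm^2
Piston speed v = Q_in/A_cap; rod-end outflow Q_out = v × A_ann = Q_in × A_ann/A_cap.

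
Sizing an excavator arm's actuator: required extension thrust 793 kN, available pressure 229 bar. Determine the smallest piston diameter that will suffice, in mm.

D ≈ 210 mm

Extension force acts on the full piston face: F = P × (π/4)D².
D = √(4F / (πP)) = √(4 × 793 kN / (π × 229 bar))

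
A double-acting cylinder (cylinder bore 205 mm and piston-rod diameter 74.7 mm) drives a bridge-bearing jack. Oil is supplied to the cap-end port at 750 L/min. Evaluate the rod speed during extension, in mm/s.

v ≈ 379 mm/s

Cap-side area A_cap = π/4 × (205 mm)² = 33010 mm^2
v = Q / A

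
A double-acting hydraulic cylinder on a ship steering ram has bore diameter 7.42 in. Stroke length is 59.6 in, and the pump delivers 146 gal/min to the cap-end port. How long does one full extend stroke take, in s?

t ≈ 4.58 s

Cap-side area A_cap = π/4 × (7.42 in)² = 43.24 in^2
Swept volume V = A × L; t = V / Q = A·L / Q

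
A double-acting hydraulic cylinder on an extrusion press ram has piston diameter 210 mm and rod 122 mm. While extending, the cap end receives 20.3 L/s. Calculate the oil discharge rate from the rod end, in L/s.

Cap-side area A_cap = π/4 × (210 mm)² = 34640 mm^2
Rod-side annular area A_ann = π/4 × (210² − 122²) = 22950 mm^2
Piston speed v = Q_in/A_cap; rod-end outflow Q_out = v × A_ann = Q_in × A_ann/A_cap.

Q_out ≈ 13.4 L/s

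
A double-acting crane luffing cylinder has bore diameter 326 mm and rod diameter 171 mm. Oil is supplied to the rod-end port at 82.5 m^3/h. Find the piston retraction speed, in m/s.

v ≈ 0.379 m/s

Rod-side annular area A_ann = π/4 × (326² − 171²) = 60500 mm^2
Flow into the rod-end port fills the annular volume.
v = Q / A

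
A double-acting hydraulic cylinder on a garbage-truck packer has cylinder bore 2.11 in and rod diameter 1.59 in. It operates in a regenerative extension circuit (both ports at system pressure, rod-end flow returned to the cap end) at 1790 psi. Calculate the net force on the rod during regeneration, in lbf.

F ≈ 3550 lbf

With equal pressure on both faces, forces on the annular region cancel; the net push is pressure × rod cross-section.
Rod cross-section A_rod = π/4 × (1.59 in)² = 1.986 in^2
F = P × A_rod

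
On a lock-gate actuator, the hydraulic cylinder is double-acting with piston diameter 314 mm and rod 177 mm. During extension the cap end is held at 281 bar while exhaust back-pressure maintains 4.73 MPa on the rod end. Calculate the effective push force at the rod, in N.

F ≈ 1.93e6 N

Cap-side area A_cap = π/4 × (314 mm)² = 77440 mm^2
Rod-side annular area A_ann = π/4 × (314² − 177²) = 52830 mm^2
Net thrust = P_cap·A_cap − P_rod·A_ann = 2.176e6 N − 2.499e5 N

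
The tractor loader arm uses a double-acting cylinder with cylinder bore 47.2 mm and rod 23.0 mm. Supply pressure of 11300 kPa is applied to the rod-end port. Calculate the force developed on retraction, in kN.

Rod-side annular area A_ann = π/4 × (47.2² − 23.0²) = 1334 mm^2
On retraction the pressure acts on the annular area (bore minus rod).
F = P × A_ann

F ≈ 15.1 kN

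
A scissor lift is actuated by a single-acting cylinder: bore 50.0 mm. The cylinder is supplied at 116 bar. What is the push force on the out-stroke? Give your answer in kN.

Cap-side area A_cap = π/4 × (50.0 mm)² = 1963 mm^2
F = P × A_cap = 116 bar × A_cap

F ≈ 22.8 kN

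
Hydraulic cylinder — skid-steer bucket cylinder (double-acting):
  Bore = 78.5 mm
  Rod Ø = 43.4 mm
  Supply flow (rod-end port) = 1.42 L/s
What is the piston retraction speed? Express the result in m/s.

v ≈ 0.423 m/s

Rod-side annular area A_ann = π/4 × (78.5² − 43.4²) = 3360 mm^2
Flow into the rod-end port fills the annular volume.
v = Q / A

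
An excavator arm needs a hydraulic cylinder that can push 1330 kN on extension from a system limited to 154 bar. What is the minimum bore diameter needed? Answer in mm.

Extension force acts on the full piston face: F = P × (π/4)D².
D = √(4F / (πP)) = √(4 × 1330 kN / (π × 154 bar))

D ≈ 332 mm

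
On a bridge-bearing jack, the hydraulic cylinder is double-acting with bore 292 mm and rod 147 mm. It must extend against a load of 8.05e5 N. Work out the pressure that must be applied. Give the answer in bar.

P ≈ 120 bar

Cap-side area A_cap = π/4 × (292 mm)² = 66970 mm^2
P = F / A = 8.05e5 N / A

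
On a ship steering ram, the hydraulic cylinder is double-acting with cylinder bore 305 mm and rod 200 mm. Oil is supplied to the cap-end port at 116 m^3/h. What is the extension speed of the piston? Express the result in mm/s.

v ≈ 441 mm/s

Cap-side area A_cap = π/4 × (305 mm)² = 73060 mm^2
v = Q / A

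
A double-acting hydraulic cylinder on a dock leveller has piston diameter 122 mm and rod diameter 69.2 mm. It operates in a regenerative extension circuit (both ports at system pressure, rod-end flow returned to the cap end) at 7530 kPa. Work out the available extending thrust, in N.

With equal pressure on both faces, forces on the annular region cancel; the net push is pressure × rod cross-section.
Rod cross-section A_rod = π/4 × (69.2 mm)² = 3761 mm^2
F = P × A_rod

F ≈ 28300 N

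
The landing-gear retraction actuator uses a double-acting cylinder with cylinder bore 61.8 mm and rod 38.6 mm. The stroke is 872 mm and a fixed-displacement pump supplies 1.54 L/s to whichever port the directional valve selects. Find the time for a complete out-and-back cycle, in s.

Cap-side area A_cap = π/4 × (61.8 mm)² = 3000 mm^2
Rod-side annular area A_ann = π/4 × (61.8² − 38.6²) = 1829 mm^2
t_ext = A_cap·L/Q = 1.698 s
t_ret = A_ann·L/Q = 1.036 s
t_cycle = t_ext + t_ret

t ≈ 2.73 s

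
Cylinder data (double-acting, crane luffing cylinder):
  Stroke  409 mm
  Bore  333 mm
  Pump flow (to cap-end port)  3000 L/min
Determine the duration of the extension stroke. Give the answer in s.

Cap-side area A_cap = π/4 × (333 mm)² = 87090 mm^2
Swept volume V = A × L; t = V / Q = A·L / Q

t ≈ 0.712 s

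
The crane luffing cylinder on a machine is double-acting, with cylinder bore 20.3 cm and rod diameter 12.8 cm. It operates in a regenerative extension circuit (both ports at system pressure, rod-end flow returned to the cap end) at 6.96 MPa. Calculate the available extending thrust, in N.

With equal pressure on both faces, forces on the annular region cancel; the net push is pressure × rod cross-section.
Rod cross-section A_rod = π/4 × (12.8 cm)² = 128.7 cm^2
F = P × A_rod

F ≈ 89600 N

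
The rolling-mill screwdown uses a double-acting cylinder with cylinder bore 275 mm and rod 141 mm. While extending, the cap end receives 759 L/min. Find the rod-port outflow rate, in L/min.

Q_out ≈ 559 L/min

Cap-side area A_cap = π/4 × (275 mm)² = 59400 mm^2
Rod-side annular area A_ann = π/4 × (275² − 141²) = 43780 mm^2
Piston speed v = Q_in/A_cap; rod-end outflow Q_out = v × A_ann = Q_in × A_ann/A_cap.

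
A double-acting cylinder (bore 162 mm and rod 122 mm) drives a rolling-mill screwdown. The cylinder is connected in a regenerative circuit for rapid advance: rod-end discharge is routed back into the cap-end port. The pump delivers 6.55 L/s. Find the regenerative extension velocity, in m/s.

In regeneration the rod-end outflow joins the pump flow into the cap end, so the net volume the pump must supply per unit advance equals the rod cross-section area.
Rod cross-section A_rod = π/4 × (122 mm)² = 11690 mm^2
v = Q_pump / A_rod

v ≈ 0.560 m/s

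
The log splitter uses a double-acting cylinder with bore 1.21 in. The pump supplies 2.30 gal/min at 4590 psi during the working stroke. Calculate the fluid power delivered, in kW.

Hydraulic power = P × Q

W ≈ 4.59 kW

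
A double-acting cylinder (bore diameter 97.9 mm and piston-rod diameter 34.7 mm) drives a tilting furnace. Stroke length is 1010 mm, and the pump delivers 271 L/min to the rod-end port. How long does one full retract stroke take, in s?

Rod-side annular area A_ann = π/4 × (97.9² − 34.7²) = 6582 mm^2
Swept volume V = A × L; t = V / Q = A·L / Q

t ≈ 1.47 s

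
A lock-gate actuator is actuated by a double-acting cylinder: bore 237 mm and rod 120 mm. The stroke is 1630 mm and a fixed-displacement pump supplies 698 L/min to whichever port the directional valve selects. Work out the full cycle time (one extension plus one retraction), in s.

t ≈ 10.8 s

Cap-side area A_cap = π/4 × (237 mm)² = 44120 mm^2
Rod-side annular area A_ann = π/4 × (237² − 120²) = 32810 mm^2
t_ext = A_cap·L/Q = 6.181 s
t_ret = A_ann·L/Q = 4.597 s
t_cycle = t_ext + t_ret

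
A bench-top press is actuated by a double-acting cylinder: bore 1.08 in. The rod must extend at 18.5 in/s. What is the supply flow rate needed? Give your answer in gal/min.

Cap-side area A_cap = π/4 × (1.08 in)² = 0.9161 in^2
Q = A × v

Q ≈ 4.40 gal/min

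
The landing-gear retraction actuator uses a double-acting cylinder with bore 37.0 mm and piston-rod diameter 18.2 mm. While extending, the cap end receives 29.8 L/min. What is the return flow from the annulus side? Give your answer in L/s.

Cap-side area A_cap = π/4 × (37.0 mm)² = 1075 mm^2
Rod-side annular area A_ann = π/4 × (37.0² − 18.2²) = 815.1 mm^2
Piston speed v = Q_in/A_cap; rod-end outflow Q_out = v × A_ann = Q_in × A_ann/A_cap.

Q_out ≈ 0.376 L/s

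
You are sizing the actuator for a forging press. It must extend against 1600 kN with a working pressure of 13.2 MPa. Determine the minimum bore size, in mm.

D ≈ 393 mm

Extension force acts on the full piston face: F = P × (π/4)D².
D = √(4F / (πP)) = √(4 × 1600 kN / (π × 13.2 MPa))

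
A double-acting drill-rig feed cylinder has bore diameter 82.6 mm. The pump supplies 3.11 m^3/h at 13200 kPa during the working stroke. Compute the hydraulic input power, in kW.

Hydraulic power = P × Q

W ≈ 11.4 kW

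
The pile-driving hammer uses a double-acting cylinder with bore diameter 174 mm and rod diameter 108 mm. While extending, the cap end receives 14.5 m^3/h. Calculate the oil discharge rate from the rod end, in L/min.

Cap-side area A_cap = π/4 × (174 mm)² = 23780 mm^2
Rod-side annular area A_ann = π/4 × (174² − 108²) = 14620 mm^2
Piston speed v = Q_in/A_cap; rod-end outflow Q_out = v × A_ann = Q_in × A_ann/A_cap.

Q_out ≈ 149 L/min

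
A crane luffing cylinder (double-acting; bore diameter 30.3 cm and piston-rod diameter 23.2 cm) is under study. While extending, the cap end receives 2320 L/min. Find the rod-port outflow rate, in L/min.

Q_out ≈ 960 L/min

Cap-side area A_cap = π/4 × (30.3 cm)² = 721.1 cm^2
Rod-side annular area A_ann = π/4 × (30.3² − 23.2²) = 298.3 cm^2
Piston speed v = Q_in/A_cap; rod-end outflow Q_out = v × A_ann = Q_in × A_ann/A_cap.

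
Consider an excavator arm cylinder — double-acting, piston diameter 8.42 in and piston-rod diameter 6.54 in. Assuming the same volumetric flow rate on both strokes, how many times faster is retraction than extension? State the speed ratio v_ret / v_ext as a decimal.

Cap-side area A_cap = π/4 × (8.42 in)² = 55.68 in^2
Rod-side annular area A_ann = π/4 × (8.42² − 6.54²) = 22.09 in^2
For equal Q, v ∝ 1/A, so v_ret/v_ext = A_cap/A_ann.

v_ret/v_ext ≈ 2.52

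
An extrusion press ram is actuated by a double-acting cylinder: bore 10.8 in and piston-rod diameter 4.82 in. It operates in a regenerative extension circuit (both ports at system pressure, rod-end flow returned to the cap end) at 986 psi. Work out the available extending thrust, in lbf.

With equal pressure on both faces, forces on the annular region cancel; the net push is pressure × rod cross-section.
Rod cross-section A_rod = π/4 × (4.82 in)² = 18.25 in^2
F = P × A_rod

F ≈ 18000 lbf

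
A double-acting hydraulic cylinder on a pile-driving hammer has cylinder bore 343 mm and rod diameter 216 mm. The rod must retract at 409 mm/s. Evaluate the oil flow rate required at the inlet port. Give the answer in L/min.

Rod-side annular area A_ann = π/4 × (343² − 216²) = 55760 mm^2
Q = A × v

Q ≈ 1370 L/min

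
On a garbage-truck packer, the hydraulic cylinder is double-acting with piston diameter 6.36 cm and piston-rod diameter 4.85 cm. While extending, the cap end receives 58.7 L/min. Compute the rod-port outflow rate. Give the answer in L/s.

Cap-side area A_cap = π/4 × (6.36 cm)² = 31.77 cm^2
Rod-side annular area A_ann = π/4 × (6.36² − 4.85²) = 13.29 cm^2
Piston speed v = Q_in/A_cap; rod-end outflow Q_out = v × A_ann = Q_in × A_ann/A_cap.

Q_out ≈ 0.409 L/s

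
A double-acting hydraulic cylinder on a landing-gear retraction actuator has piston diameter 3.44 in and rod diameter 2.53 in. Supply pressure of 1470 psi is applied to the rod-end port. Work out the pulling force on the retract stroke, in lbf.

Rod-side annular area A_ann = π/4 × (3.44² − 2.53²) = 4.267 in^2
On retraction the pressure acts on the annular area (bore minus rod).
F = P × A_ann

F ≈ 6270 lbf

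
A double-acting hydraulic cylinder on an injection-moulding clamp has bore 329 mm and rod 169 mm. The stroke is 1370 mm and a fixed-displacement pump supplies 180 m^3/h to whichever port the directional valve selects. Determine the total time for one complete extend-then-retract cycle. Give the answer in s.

t ≈ 4.04 s

Cap-side area A_cap = π/4 × (329 mm)² = 85010 mm^2
Rod-side annular area A_ann = π/4 × (329² − 169²) = 62580 mm^2
t_ext = A_cap·L/Q = 2.329 s
t_ret = A_ann·L/Q = 1.715 s
t_cycle = t_ext + t_ret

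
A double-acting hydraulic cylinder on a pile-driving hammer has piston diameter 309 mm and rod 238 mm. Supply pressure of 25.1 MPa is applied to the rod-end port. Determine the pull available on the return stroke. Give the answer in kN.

Rod-side annular area A_ann = π/4 × (309² − 238²) = 30500 mm^2
On retraction the pressure acts on the annular area (bore minus rod).
F = P × A_ann

F ≈ 766 kN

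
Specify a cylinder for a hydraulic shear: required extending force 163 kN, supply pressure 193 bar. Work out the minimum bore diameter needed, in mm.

Extension force acts on the full piston face: F = P × (π/4)D².
D = √(4F / (πP)) = √(4 × 163 kN / (π × 193 bar))

D ≈ 104 mm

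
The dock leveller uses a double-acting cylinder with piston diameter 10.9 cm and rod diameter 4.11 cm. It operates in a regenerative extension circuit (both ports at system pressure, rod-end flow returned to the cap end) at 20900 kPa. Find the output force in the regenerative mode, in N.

F ≈ 27700 N

With equal pressure on both faces, forces on the annular region cancel; the net push is pressure × rod cross-section.
Rod cross-section A_rod = π/4 × (4.11 cm)² = 13.27 cm^2
F = P × A_rod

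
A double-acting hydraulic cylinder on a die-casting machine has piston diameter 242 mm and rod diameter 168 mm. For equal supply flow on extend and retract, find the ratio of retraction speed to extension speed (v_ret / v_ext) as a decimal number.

v_ret/v_ext ≈ 1.93

Cap-side area A_cap = π/4 × (242 mm)² = 46000 mm^2
Rod-side annular area A_ann = π/4 × (242² − 168²) = 23830 mm^2
For equal Q, v ∝ 1/A, so v_ret/v_ext = A_cap/A_ann.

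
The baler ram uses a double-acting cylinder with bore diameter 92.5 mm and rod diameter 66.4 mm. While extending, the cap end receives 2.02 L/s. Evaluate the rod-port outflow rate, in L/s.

Q_out ≈ 0.979 L/s

Cap-side area A_cap = π/4 × (92.5 mm)² = 6720 mm^2
Rod-side annular area A_ann = π/4 × (92.5² − 66.4²) = 3257 mm^2
Piston speed v = Q_in/A_cap; rod-end outflow Q_out = v × A_ann = Q_in × A_ann/A_cap.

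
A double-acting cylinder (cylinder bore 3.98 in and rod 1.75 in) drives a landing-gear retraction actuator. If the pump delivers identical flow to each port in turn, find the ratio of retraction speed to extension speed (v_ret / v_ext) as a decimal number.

v_ret/v_ext ≈ 1.24

Cap-side area A_cap = π/4 × (3.98 in)² = 12.44 in^2
Rod-side annular area A_ann = π/4 × (3.98² − 1.75²) = 10.04 in^2
For equal Q, v ∝ 1/A, so v_ret/v_ext = A_cap/A_ann.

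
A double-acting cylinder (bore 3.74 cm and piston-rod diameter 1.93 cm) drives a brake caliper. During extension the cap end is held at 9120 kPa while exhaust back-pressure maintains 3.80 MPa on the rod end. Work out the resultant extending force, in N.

Cap-side area A_cap = π/4 × (3.74 cm)² = 10.99 cm^2
Rod-side annular area A_ann = π/4 × (3.74² − 1.93²) = 8.060 cm^2
Net thrust = P_cap·A_cap − P_rod·A_ann = 10020 N − 3063 N

F ≈ 6960 N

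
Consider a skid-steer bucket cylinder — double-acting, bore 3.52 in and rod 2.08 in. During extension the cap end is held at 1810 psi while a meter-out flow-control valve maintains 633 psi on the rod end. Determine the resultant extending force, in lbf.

F ≈ 13600 lbf

Cap-side area A_cap = π/4 × (3.52 in)² = 9.731 in^2
Rod-side annular area A_ann = π/4 × (3.52² − 2.08²) = 6.333 in^2
Net thrust = P_cap·A_cap − P_rod·A_ann = 17610 lbf − 4009 lbf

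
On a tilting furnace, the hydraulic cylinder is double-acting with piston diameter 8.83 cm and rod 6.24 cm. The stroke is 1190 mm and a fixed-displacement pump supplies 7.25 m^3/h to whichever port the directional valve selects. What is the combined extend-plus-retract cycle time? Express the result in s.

Cap-side area A_cap = π/4 × (8.83 cm)² = 61.24 cm^2
Rod-side annular area A_ann = π/4 × (8.83² − 6.24²) = 30.66 cm^2
t_ext = A_cap·L/Q = 3.618 s
t_ret = A_ann·L/Q = 1.811 s
t_cycle = t_ext + t_ret

t ≈ 5.43 s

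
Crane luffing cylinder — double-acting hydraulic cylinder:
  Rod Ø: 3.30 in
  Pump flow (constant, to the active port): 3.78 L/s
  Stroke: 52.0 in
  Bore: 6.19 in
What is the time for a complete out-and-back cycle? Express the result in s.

Cap-side area A_cap = π/4 × (6.19 in)² = 30.09 in^2
Rod-side annular area A_ann = π/4 × (6.19² − 3.30²) = 21.54 in^2
t_ext = A_cap·L/Q = 6.784 s
t_ret = A_ann·L/Q = 4.856 s
t_cycle = t_ext + t_ret

t ≈ 11.6 s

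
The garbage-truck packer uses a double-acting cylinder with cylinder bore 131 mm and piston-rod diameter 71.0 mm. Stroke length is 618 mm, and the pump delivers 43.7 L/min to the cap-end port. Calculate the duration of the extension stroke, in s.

t ≈ 11.4 s

Cap-side area A_cap = π/4 × (131 mm)² = 13480 mm^2
Swept volume V = A × L; t = V / Q = A·L / Q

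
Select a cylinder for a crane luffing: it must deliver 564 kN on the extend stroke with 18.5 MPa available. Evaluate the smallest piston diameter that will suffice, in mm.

D ≈ 197 mm

Extension force acts on the full piston face: F = P × (π/4)D².
D = √(4F / (πP)) = √(4 × 564 kN / (π × 18.5 MPa))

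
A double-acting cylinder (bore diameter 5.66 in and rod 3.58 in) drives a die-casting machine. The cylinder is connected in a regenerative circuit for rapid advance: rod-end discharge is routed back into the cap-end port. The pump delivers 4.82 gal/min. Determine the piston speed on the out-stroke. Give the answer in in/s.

v ≈ 1.84 in/s

In regeneration the rod-end outflow joins the pump flow into the cap end, so the net volume the pump must supply per unit advance equals the rod cross-section area.
Rod cross-section A_rod = π/4 × (3.58 in)² = 10.07 in^2
v = Q_pump / A_rod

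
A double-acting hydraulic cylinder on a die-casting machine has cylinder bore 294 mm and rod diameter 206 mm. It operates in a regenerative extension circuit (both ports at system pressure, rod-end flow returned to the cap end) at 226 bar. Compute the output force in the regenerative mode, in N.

F ≈ 7.53e5 N

With equal pressure on both faces, forces on the annular region cancel; the net push is pressure × rod cross-section.
Rod cross-section A_rod = π/4 × (206 mm)² = 33330 mm^2
F = P × A_rod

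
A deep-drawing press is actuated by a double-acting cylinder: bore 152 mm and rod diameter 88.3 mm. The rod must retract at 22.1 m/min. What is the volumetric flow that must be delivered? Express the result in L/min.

Rod-side annular area A_ann = π/4 × (152² − 88.3²) = 12020 mm^2
Q = A × v

Q ≈ 266 L/min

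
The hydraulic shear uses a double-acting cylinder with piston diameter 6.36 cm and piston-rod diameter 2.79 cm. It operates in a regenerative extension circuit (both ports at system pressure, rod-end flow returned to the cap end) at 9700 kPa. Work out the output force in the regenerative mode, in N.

With equal pressure on both faces, forces on the annular region cancel; the net push is pressure × rod cross-section.
Rod cross-section A_rod = π/4 × (2.79 cm)² = 6.114 cm^2
F = P × A_rod

F ≈ 5930 N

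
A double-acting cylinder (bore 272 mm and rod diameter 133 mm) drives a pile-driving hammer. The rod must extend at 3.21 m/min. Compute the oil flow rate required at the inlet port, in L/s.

Q ≈ 3.11 L/s

Cap-side area A_cap = π/4 × (272 mm)² = 58110 mm^2
Q = A × v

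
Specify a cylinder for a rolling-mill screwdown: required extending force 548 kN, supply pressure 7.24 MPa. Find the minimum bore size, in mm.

D ≈ 310 mm

Extension force acts on the full piston face: F = P × (π/4)D².
D = √(4F / (πP)) = √(4 × 548 kN / (π × 7.24 MPa))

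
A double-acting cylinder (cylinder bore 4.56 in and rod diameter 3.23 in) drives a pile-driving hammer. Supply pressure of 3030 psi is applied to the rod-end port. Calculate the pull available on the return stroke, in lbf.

Rod-side annular area A_ann = π/4 × (4.56² − 3.23²) = 8.137 in^2
On retraction the pressure acts on the annular area (bore minus rod).
F = P × A_ann

F ≈ 24700 lbf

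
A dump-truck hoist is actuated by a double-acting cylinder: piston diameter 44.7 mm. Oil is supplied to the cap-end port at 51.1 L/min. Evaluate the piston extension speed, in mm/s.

v ≈ 543 mm/s

Cap-side area A_cap = π/4 × (44.7 mm)² = 1569 mm^2
v = Q / A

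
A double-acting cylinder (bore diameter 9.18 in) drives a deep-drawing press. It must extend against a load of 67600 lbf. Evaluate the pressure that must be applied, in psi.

P ≈ 1020 psi

Cap-side area A_cap = π/4 × (9.18 in)² = 66.19 in^2
P = F / A = 67600 lbf / A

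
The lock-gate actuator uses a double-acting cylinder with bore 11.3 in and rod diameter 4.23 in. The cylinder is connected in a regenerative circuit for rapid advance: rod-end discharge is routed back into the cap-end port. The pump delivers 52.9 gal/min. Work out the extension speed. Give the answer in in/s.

In regeneration the rod-end outflow joins the pump flow into the cap end, so the net volume the pump must supply per unit advance equals the rod cross-section area.
Rod cross-section A_rod = π/4 × (4.23 in)² = 14.05 in^2
v = Q_pump / A_rod

v ≈ 14.5 in/s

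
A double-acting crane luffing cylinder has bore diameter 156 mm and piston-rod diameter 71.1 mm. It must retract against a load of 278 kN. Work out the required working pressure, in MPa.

P ≈ 18.4 MPa

Rod-side annular area A_ann = π/4 × (156² − 71.1²) = 15140 mm^2
Retraction: pressure acts on the annular area.
P = F / A = 278 kN / A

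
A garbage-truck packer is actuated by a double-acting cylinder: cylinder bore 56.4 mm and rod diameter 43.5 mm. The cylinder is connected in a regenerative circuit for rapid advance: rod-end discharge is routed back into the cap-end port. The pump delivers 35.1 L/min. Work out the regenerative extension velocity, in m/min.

In regeneration the rod-end outflow joins the pump flow into the cap end, so the net volume the pump must supply per unit advance equals the rod cross-section area.
Rod cross-section A_rod = π/4 × (43.5 mm)² = 1486 mm^2
v = Q_pump / A_rod

v ≈ 23.6 m/min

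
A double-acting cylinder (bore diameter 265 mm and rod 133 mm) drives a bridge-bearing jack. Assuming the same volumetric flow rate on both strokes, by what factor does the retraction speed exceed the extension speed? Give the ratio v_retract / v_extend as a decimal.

v_ret/v_ext ≈ 1.34

Cap-side area A_cap = π/4 × (265 mm)² = 55150 mm^2
Rod-side annular area A_ann = π/4 × (265² − 133²) = 41260 mm^2
For equal Q, v ∝ 1/A, so v_ret/v_ext = A_cap/A_ann.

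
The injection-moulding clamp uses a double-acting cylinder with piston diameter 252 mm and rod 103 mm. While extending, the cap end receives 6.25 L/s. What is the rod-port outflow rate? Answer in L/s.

Q_out ≈ 5.21 L/s

Cap-side area A_cap = π/4 × (252 mm)² = 49880 mm^2
Rod-side annular area A_ann = π/4 × (252² − 103²) = 41540 mm^2
Piston speed v = Q_in/A_cap; rod-end outflow Q_out = v × A_ann = Q_in × A_ann/A_cap.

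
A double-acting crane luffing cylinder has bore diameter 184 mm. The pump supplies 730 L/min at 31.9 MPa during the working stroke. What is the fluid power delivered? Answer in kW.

Hydraulic power = P × Q

W ≈ 388 kW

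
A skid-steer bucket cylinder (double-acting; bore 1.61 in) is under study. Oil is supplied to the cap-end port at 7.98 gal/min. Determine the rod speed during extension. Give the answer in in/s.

Cap-side area A_cap = π/4 × (1.61 in)² = 2.036 in^2
v = Q / A

v ≈ 15.1 in/s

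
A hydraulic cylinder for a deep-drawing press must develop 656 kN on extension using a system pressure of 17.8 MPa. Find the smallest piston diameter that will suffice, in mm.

Extension force acts on the full piston face: F = P × (π/4)D².
D = √(4F / (πP)) = √(4 × 656 kN / (π × 17.8 MPa))

D ≈ 217 mm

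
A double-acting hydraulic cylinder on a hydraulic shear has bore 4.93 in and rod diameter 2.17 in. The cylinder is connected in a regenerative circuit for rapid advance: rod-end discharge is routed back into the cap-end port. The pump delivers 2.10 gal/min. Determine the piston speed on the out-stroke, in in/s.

In regeneration the rod-end outflow joins the pump flow into the cap end, so the net volume the pump must supply per unit advance equals the rod cross-section area.
Rod cross-section A_rod = π/4 × (2.17 in)² = 3.698 in^2
v = Q_pump / A_rod

v ≈ 2.19 in/s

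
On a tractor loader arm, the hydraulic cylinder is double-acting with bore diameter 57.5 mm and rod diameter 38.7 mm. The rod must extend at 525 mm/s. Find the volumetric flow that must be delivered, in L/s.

Cap-side area A_cap = π/4 × (57.5 mm)² = 2597 mm^2
Q = A × v

Q ≈ 1.36 L/s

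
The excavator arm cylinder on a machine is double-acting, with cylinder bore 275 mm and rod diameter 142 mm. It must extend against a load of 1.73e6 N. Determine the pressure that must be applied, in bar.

Cap-side area A_cap = π/4 × (275 mm)² = 59400 mm^2
P = F / A = 1.73e6 N / A

P ≈ 291 bar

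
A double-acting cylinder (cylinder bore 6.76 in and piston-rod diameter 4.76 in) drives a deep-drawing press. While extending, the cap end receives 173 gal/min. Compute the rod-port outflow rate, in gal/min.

Q_out ≈ 87.2 gal/min

Cap-side area A_cap = π/4 × (6.76 in)² = 35.89 in^2
Rod-side annular area A_ann = π/4 × (6.76² − 4.76²) = 18.10 in^2
Piston speed v = Q_in/A_cap; rod-end outflow Q_out = v × A_ann = Q_in × A_ann/A_cap.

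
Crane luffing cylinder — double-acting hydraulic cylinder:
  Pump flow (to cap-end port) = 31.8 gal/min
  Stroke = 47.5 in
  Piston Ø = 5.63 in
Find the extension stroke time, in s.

t ≈ 9.66 s

Cap-side area A_cap = π/4 × (5.63 in)² = 24.89 in^2
Swept volume V = A × L; t = V / Q = A·L / Q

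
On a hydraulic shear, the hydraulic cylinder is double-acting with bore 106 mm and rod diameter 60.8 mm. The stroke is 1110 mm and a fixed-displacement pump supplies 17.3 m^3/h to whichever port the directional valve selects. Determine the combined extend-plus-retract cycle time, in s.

t ≈ 3.41 s

Cap-side area A_cap = π/4 × (106 mm)² = 8825 mm^2
Rod-side annular area A_ann = π/4 × (106² − 60.8²) = 5921 mm^2
t_ext = A_cap·L/Q = 2.038 s
t_ret = A_ann·L/Q = 1.368 s
t_cycle = t_ext + t_ret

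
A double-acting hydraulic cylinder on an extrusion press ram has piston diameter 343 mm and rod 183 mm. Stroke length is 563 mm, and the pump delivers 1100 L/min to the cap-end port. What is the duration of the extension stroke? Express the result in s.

Cap-side area A_cap = π/4 × (343 mm)² = 92400 mm^2
Swept volume V = A × L; t = V / Q = A·L / Q

t ≈ 2.84 s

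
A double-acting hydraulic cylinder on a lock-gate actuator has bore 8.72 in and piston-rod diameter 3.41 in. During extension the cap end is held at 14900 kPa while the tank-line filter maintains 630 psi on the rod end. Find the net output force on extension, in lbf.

Cap-side area A_cap = π/4 × (8.72 in)² = 59.72 in^2
Rod-side annular area A_ann = π/4 × (8.72² − 3.41²) = 50.59 in^2
Net thrust = P_cap·A_cap − P_rod·A_ann = 1.291e5 lbf − 31870 lbf

F ≈ 97200 lbf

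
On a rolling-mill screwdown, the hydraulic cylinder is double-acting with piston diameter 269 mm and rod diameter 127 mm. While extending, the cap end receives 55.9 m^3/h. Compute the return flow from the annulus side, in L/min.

Cap-side area A_cap = π/4 × (269 mm)² = 56830 mm^2
Rod-side annular area A_ann = π/4 × (269² − 127²) = 44160 mm^2
Piston speed v = Q_in/A_cap; rod-end outflow Q_out = v × A_ann = Q_in × A_ann/A_cap.

Q_out ≈ 724 L/min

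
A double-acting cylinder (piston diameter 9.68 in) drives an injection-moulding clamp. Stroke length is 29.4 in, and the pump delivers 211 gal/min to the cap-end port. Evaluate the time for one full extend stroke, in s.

Cap-side area A_cap = π/4 × (9.68 in)² = 73.59 in^2
Swept volume V = A × L; t = V / Q = A·L / Q

t ≈ 2.66 s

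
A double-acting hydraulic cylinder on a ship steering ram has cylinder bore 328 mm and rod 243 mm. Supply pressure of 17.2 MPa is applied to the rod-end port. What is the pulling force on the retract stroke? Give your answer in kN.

F ≈ 656 kN

Rod-side annular area A_ann = π/4 × (328² − 243²) = 38120 mm^2
On retraction the pressure acts on the annular area (bore minus rod).
F = P × A_ann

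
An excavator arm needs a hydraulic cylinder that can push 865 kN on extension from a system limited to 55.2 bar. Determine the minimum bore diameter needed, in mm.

D ≈ 447 mm

Extension force acts on the full piston face: F = P × (π/4)D².
D = √(4F / (πP)) = √(4 × 865 kN / (π × 55.2 bar))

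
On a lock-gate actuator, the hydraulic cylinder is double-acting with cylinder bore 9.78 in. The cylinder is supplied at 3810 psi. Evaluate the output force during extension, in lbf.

F ≈ 2.86e5 lbf

Cap-side area A_cap = π/4 × (9.78 in)² = 75.12 in^2
F = P × A_cap = 3810 psi × A_cap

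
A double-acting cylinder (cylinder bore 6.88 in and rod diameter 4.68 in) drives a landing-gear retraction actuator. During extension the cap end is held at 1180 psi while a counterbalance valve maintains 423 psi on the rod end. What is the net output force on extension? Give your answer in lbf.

F ≈ 35400 lbf

Cap-side area A_cap = π/4 × (6.88 in)² = 37.18 in^2
Rod-side annular area A_ann = π/4 × (6.88² − 4.68²) = 19.97 in^2
Net thrust = P_cap·A_cap − P_rod·A_ann = 43870 lbf − 8449 lbf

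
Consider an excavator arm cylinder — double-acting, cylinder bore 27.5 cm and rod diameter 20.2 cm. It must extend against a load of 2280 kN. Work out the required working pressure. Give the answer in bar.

P ≈ 384 bar

Cap-side area A_cap = π/4 × (27.5 cm)² = 594.0 cm^2
P = F / A = 2280 kN / A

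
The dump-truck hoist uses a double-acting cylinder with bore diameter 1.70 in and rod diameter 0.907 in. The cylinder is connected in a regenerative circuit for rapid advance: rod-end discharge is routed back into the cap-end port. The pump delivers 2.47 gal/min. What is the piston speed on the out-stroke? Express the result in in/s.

v ≈ 14.7 in/s

In regeneration the rod-end outflow joins the pump flow into the cap end, so the net volume the pump must supply per unit advance equals the rod cross-section area.
Rod cross-section A_rod = π/4 × (0.907 in)² = 0.6461 in^2
v = Q_pump / A_rod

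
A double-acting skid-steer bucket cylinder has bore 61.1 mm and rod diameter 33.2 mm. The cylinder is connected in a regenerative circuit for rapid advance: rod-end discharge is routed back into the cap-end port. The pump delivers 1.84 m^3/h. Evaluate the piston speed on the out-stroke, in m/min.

v ≈ 35.4 m/min

In regeneration the rod-end outflow joins the pump flow into the cap end, so the net volume the pump must supply per unit advance equals the rod cross-section area.
Rod cross-section A_rod = π/4 × (33.2 mm)² = 865.7 mm^2
v = Q_pump / A_rod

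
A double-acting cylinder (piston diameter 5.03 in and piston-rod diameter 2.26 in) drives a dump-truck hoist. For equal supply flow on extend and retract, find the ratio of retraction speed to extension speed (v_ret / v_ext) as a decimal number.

Cap-side area A_cap = π/4 × (5.03 in)² = 19.87 in^2
Rod-side annular area A_ann = π/4 × (5.03² − 2.26²) = 15.86 in^2
For equal Q, v ∝ 1/A, so v_ret/v_ext = A_cap/A_ann.

v_ret/v_ext ≈ 1.25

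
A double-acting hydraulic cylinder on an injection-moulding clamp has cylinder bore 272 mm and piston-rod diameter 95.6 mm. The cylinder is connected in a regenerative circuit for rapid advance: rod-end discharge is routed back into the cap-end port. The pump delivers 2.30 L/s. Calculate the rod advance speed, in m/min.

In regeneration the rod-end outflow joins the pump flow into the cap end, so the net volume the pump must supply per unit advance equals the rod cross-section area.
Rod cross-section A_rod = π/4 × (95.6 mm)² = 7178 mm^2
v = Q_pump / A_rod

v ≈ 19.2 m/min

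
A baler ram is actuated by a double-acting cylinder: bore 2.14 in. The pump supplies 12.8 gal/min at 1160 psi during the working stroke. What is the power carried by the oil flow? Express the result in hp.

W ≈ 8.66 hp

Hydraulic power = P × Q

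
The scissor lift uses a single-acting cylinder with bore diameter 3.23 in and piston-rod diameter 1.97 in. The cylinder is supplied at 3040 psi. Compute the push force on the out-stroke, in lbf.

Cap-side area A_cap = π/4 × (3.23 in)² = 8.194 in^2
F = P × A_cap = 3040 psi × A_cap

F ≈ 24900 lbf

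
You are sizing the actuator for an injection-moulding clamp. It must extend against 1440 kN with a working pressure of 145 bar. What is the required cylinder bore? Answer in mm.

D ≈ 356 mm

Extension force acts on the full piston face: F = P × (π/4)D².
D = √(4F / (πP)) = √(4 × 1440 kN / (π × 145 bar))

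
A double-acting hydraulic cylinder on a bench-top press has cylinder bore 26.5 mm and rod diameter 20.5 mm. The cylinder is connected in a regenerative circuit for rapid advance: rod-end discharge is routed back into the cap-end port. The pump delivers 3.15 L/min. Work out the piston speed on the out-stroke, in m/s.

In regeneration the rod-end outflow joins the pump flow into the cap end, so the net volume the pump must supply per unit advance equals the rod cross-section area.
Rod cross-section A_rod = π/4 × (20.5 mm)² = 330.1 mm^2
v = Q_pump / A_rod

v ≈ 0.159 m/s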